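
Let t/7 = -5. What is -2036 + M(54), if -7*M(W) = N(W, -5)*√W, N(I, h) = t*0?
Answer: -2036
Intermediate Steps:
t = -35 (t = 7*(-5) = -35)
N(I, h) = 0 (N(I, h) = -35*0 = 0)
M(W) = 0 (M(W) = -0*√W = -⅐*0 = 0)
-2036 + M(54) = -2036 + 0 = -2036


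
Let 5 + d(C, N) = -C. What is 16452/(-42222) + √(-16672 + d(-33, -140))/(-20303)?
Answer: -2742/7037 - 2*I*√4161/20303 ≈ -0.38965 - 0.0063543*I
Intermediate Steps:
d(C, N) = -5 - C
16452/(-42222) + √(-16672 + d(-33, -140))/(-20303) = 16452/(-42222) + √(-16672 + (-5 - 1*(-33)))/(-20303) = 16452*(-1/42222) + √(-16672 + (-5 + 33))*(-1/20303) = -2742/7037 + √(-16672 + 28)*(-1/20303) = -2742/7037 + √(-16644)*(-1/20303) = -2742/7037 + (2*I*√4161)*(-1/20303) = -2742/7037 - 2*I*√4161/20303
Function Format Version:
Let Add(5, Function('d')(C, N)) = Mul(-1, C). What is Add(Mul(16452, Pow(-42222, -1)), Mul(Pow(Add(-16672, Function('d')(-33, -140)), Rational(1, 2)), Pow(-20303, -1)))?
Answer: Add(Rational(-2742, 7037), Mul(Rational(-2, 20303), I, Pow(4161, Rational(1, 2)))) ≈ Add(-0.38965, Mul(-0.0063543, I))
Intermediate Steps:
Function('d')(C, N) = Add(-5, Mul(-1, C))
Add(Mul(16452, Pow(-42222, -1)), Mul(Pow(Add(-16672, Function('d')(-33, -140)), Rational(1, 2)), Pow(-20303, -1))) = Add(Mul(16452, Pow(-42222, -1)), Mul(Pow(Add(-16672, Add(-5, Mul(-1, -33))), Rational(1, 2)), Pow(-20303, -1))) = Add(Mul(16452, Rational(-1, 42222)), Mul(Pow(Add(-16672, Add(-5, 33)), Rational(1, 2)), Rational(-1, 20303))) = Add(Rational(-2742, 7037), Mul(Pow(Add(-16672, 28), Rational(1, 2)), Rational(-1, 20303))) = Add(Rational(-2742, 7037), Mul(Pow(-16644, Rational(1, 2)), Rational(-1, 20303))) = Add(Rational(-2742, 7037), Mul(Mul(2, I, Pow(4161, Rational(1, 2))), Rational(-1, 20303))) = Add(Rational(-2742, 7037), Mul(Rational(-2, 20303), I, Pow(4161, Rational(1, 2))))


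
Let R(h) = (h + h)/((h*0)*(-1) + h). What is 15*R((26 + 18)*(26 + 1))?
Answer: 30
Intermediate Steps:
R(h) = 2 (R(h) = (2*h)/(0*(-1) + h) = (2*h)/(0 + h) = (2*h)/h = 2)
15*R((26 + 18)*(26 + 1)) = 15*2 = 30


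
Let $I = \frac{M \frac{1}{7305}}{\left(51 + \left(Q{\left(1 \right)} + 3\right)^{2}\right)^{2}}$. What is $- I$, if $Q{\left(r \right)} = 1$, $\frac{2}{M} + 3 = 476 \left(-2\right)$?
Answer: $\frac{2}{31316498475} \approx 6.3864 \cdot 10^{-11}$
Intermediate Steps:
$M = - \frac{2}{955}$ ($M = \frac{2}{-3 + 476 \left(-2\right)} = \frac{2}{-3 - 952} = \frac{2}{-955} = 2 \left(- \frac{1}{955}\right) = - \frac{2}{955} \approx -0.0020942$)
$I = - \frac{2}{31316498475}$ ($I = \frac{\left(- \frac{2}{955}\right) \frac{1}{7305}}{\left(51 + \left(1 + 3\right)^{2}\right)^{2}} = \frac{\left(- \frac{2}{955}\right) \frac{1}{7305}}{\left(51 + 4^{2}\right)^{2}} = - \frac{2}{6976275 \left(51 + 16\right)^{2}} = - \frac{2}{6976275 \cdot 67^{2}} = - \frac{2}{6976275 \cdot 4489} = \left(- \frac{2}{6976275}\right) \frac{1}{4489} = - \frac{2}{31316498475} \approx -6.3864 \cdot 10^{-11}$)
$- I = \left(-1\right) \left(- \frac{2}{31316498475}\right) = \frac{2}{31316498475}$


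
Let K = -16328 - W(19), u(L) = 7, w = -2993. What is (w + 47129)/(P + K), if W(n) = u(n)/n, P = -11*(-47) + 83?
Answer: -279528/99613 ≈ -2.8061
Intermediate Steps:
P = 600 (P = 517 + 83 = 600)
W(n) = 7/n
K = -310239/19 (K = -16328 - 7/19 = -310239/19 ≈ -16328.)
(w + 47129)/(P + K) = (-2993 + 47129)/(600 - 310239/19) = 44136/(-298839/19) = 44136*(-19/298839) = -279528/99613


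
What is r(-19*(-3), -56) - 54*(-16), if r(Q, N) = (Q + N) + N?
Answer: 809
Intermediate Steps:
r(Q, N) = Q + 2*N (r(Q, N) = (N + Q) + N = Q + 2*N)
r(-19*(-3), -56) - 54*(-16) = (-19*(-3) + 2*(-56)) - 54*(-16) = (57 - 112) + 864 = -55 + 864 = 809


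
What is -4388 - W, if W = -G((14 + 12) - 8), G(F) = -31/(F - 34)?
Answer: -70177/16 ≈ -4386.1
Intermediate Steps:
G(F) = -31/(-34 + F)
W = -31/16 (W = -(-31)/(-34 + ((14 + 12) - 8)) = -(-31)/(-34 + (26 - 8)) = -(-31)/(-34 + 18) = -(-31)/(-16) = -(-31)*(-1)/16 = -1*31/16 = -31/16 ≈ -1.9375)
-4388 - W = -4388 - 1*(-31/16) = -4388 + 31/16 = -70177/16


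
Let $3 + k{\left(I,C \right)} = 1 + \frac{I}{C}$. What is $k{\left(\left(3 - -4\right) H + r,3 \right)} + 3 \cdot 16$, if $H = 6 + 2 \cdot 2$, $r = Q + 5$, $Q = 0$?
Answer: $71$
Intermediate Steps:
$r = 5$ ($r = 0 + 5 = 5$)
$H = 10$ ($H = 6 + 4 = 10$)
$k{\left(I,C \right)} = -2 + \frac{I}{C}$ ($k{\left(I,C \right)} = -3 + \left(1 + \frac{I}{C}\right) = -2 + \frac{I}{C}$)
$k{\left(\left(3 - -4\right) H + r,3 \right)} + 3 \cdot 16 = \left(-2 + \frac{\left(3 - -4\right) 10 + 5}{3}\right) + 3 \cdot 16 = \left(-2 + \left(\left(3 + 4\right) 10 + 5\right) \frac{1}{3}\right) + 48 = \left(-2 + \left(7 \cdot 10 + 5\right) \frac{1}{3}\right) + 48 = \left(-2 + \left(70 + 5\right) \frac{1}{3}\right) + 48 = \left(-2 + 75 \cdot \frac{1}{3}\right) + 48 = \left(-2 + 25\right) + 48 = 23 + 48 = 71$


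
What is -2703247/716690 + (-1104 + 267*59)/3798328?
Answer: -269929473137/71637465640 ≈ -3.7680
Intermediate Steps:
-2703247/716690 + (-1104 + 267*59)/3798328 = -2703247*1/716690 + (-1104 + 15753)*(1/3798328) = -2703247/716690 + 14649*(1/3798328) = -2703247/716690 + 771/199912 = -269929473137/71637465640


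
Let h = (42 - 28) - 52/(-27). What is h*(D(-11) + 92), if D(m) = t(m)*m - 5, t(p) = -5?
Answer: 61060/27 ≈ 2261.5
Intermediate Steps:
D(m) = -5 - 5*m (D(m) = -5*m - 5 = -5 - 5*m)
h = 430/27 (h = 14 - 52*(-1/27) = 14 + 52/27 = 430/27 ≈ 15.926)
h*(D(-11) + 92) = 430*((-5 - 5*(-11)) + 92)/27 = 430*((-5 + 55) + 92)/27 = 430*(50 + 92)/27 = (430/27)*142 = 61060/27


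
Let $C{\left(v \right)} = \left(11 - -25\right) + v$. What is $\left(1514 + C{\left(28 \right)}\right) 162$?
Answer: $255636$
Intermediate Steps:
$C{\left(v \right)} = 36 + v$ ($C{\left(v \right)} = \left(11 + 25\right) + v = 36 + v$)
$\left(1514 + C{\left(28 \right)}\right) 162 = \left(1514 + \left(36 + 28\right)\right) 162 = \left(1514 + 64\right) 162 = 1578 \cdot 162 = 255636$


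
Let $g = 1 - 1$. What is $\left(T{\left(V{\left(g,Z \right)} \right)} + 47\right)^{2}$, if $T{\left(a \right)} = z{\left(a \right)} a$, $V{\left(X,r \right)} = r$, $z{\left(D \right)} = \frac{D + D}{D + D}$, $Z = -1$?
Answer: $2116$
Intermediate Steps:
$z{\left(D \right)} = 1$ ($z{\left(D \right)} = \frac{2 D}{2 D} = 2 D \frac{1}{2 D} = 1$)
$g = 0$
$T{\left(a \right)} = a$ ($T{\left(a \right)} = 1 a = a$)
$\left(T{\left(V{\left(g,Z \right)} \right)} + 47\right)^{2} = \left(-1 + 47\right)^{2} = 46^{2} = 2116$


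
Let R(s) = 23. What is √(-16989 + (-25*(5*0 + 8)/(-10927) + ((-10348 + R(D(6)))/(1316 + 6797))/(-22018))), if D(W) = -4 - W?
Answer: I*√26958502227258763998482186/39834943582 ≈ 130.34*I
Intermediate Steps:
√(-16989 + (-25*(5*0 + 8)/(-10927) + ((-10348 + R(D(6)))/(1316 + 6797))/(-22018))) = √(-16989 + (-25*(5*0 + 8)/(-10927) + ((-10348 + 23)/(1316 + 6797))/(-22018))) = √(-16989 + (-25*(0 + 8)*(-1/10927) - 10325/8113*(-1/22018))) = √(-16989 + (-25*8*(-1/10927) - 10325*1/8113*(-1/22018))) = √(-16989 + (-200*(-1/10927) - 1475/1159*(-1/22018))) = √(-16989 + (200/10927 + 1475/25518862)) = √(-16989 + 5119889725/278844605074) = √(-4737285875712461/278844605074) = I*√26958502227258763998482186/39834943582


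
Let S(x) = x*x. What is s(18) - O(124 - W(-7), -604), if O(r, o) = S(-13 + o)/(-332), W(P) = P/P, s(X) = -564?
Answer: 193441/332 ≈ 582.65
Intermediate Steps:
S(x) = x**2
W(P) = 1
O(r, o) = -(-13 + o)**2/332 (O(r, o) = (-13 + o)**2/(-332) = (-13 + o)**2*(-1/332) = -(-13 + o)**2/332)
s(18) - O(124 - W(-7), -604) = -564 - (-1)*(-13 - 604)**2/332 = -564 - (-1)*(-617)**2/332 = -564 - (-1)*380689/332 = -564 - 1*(-380689/332) = -564 + 380689/332 = 193441/332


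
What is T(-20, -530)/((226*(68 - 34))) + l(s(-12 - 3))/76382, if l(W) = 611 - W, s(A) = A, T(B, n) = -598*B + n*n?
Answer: 2796755338/73364911 ≈ 38.121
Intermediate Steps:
T(B, n) = n² - 598*B (T(B, n) = -598*B + n² = n² - 598*B)
T(-20, -530)/((226*(68 - 34))) + l(s(-12 - 3))/76382 = ((-530)² - 598*(-20))/((226*(68 - 34))) + (611 - (-12 - 3))/76382 = (280900 + 11960)/((226*34)) + (611 - 1*(-15))*(1/76382) = 292860/7684 + (611 + 15)*(1/76382) = 292860*(1/7684) + 626*(1/76382) = 73215/1921 + 313/38191 = 2796755338/73364911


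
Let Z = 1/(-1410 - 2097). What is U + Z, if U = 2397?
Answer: 8406278/3507 ≈ 2397.0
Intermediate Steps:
Z = -1/3507 (Z = 1/(-3507) = -1/3507 ≈ -0.00028514)
U + Z = 2397 - 1/3507 = 8406278/3507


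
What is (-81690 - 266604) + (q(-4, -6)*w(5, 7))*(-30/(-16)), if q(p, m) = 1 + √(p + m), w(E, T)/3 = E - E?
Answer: -348294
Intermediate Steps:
w(E, T) = 0 (w(E, T) = 3*(E - E) = 3*0 = 0)
q(p, m) = 1 + √(m + p)
(-81690 - 266604) + (q(-4, -6)*w(5, 7))*(-30/(-16)) = (-81690 - 266604) + ((1 + √(-6 - 4))*0)*(-30/(-16)) = -348294 + ((1 + √(-10))*0)*(-30*(-1/16)) = -348294 + ((1 + I*√10)*0)*(15/8) = -348294 + 0*(15/8) = -348294 + 0 = -348294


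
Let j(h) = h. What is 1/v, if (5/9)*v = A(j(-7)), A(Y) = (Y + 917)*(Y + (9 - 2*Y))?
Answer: 1/26208 ≈ 3.8156e-5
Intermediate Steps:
A(Y) = (9 - Y)*(917 + Y) (A(Y) = (917 + Y)*(9 - Y) = (9 - Y)*(917 + Y))
v = 26208 (v = 9*(8253 - 1*(-7)² - 908*(-7))/5 = 9*(8253 - 1*49 + 6356)/5 = 9*(8253 - 49 + 6356)/5 = (9/5)*14560 = 26208)
1/v = 1/26208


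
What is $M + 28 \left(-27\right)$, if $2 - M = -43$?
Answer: $-711$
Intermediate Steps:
$M = 45$ ($M = 2 - -43 = 2 + 43 = 45$)
$M + 28 \left(-27\right) = 45 + 28 \left(-27\right) = 45 - 756 = -711$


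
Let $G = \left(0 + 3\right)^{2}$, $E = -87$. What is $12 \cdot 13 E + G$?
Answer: $-13563$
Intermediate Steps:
$G = 9$ ($G = 3^{2} = 9$)
$12 \cdot 13 E + G = 12 \cdot 13 \left(-87\right) + 9 = 156 \left(-87\right) + 9 = -13572 + 9 = -13563$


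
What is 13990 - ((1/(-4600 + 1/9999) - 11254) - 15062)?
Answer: 1853890562093/45995399 ≈ 40306.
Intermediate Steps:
13990 - ((1/(-4600 + 1/9999) - 11254) - 15062) = 13990 - ((1/(-45995399/9999) - 11254) - 15062) = 13990 - ((-9999/45995399 - 11254) - 15062) = 13990 - (-517632230345/45995399 - 15062) = 13990 - 1*(-1210414930083/45995399) = 13990 + 1210414930083/45995399 = 1853890562093/45995399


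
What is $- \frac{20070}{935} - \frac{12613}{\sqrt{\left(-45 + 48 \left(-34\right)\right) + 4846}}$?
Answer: $- \frac{4014}{187} - \frac{12613 \sqrt{3169}}{3169} \approx -245.52$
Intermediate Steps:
$- \frac{20070}{935} - \frac{12613}{\sqrt{\left(-45 + 48 \left(-34\right)\right) + 4846}} = \left(-20070\right) \frac{1}{935} - \frac{12613}{\sqrt{\left(-45 - 1632\right) + 4846}} = - \frac{4014}{187} - \frac{12613}{\sqrt{-1677 + 4846}} = - \frac{4014}{187} - \frac{12613}{\sqrt{3169}} = - \frac{4014}{187} - 12613 \frac{\sqrt{3169}}{3169} = - \frac{4014}{187} - \frac{12613 \sqrt{3169}}{3169}$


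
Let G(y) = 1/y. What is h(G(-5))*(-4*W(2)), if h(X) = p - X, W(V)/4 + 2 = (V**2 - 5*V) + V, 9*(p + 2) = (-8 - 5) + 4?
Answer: -1344/5 ≈ -268.80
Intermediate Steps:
p = -3 (p = -2 + ((-8 - 5) + 4)/9 = -2 + (-13 + 4)/9 = -2 + (1/9)*(-9) = -2 - 1 = -3)
W(V) = -8 - 16*V + 4*V**2 (W(V) = -8 + 4*((V**2 - 5*V) + V) = -8 + 4*(V**2 - 4*V) = -8 + (-16*V + 4*V**2) = -8 - 16*V + 4*V**2)
h(X) = -3 - X
h(G(-5))*(-4*W(2)) = (-3 - 1/(-5))*(-4*(-8 - 16*2 + 4*2**2)) = (-3 - 1*(-1/5))*(-4*(-8 - 32 + 4*4)) = (-3 + 1/5)*(-4*(-8 - 32 + 16)) = -(-56)*(-24)/5 = -14/5*96 = -1344/5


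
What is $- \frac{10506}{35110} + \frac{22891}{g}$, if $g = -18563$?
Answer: $- \frac{499362944}{325873465} \approx -1.5324$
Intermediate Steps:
$- \frac{10506}{35110} + \frac{22891}{g} = - \frac{10506}{35110} + \frac{22891}{-18563} = \left(-10506\right) \frac{1}{35110} + 22891 \left(- \frac{1}{18563}\right) = - \frac{5253}{17555} - \frac{22891}{18563} = - \frac{499362944}{325873465}$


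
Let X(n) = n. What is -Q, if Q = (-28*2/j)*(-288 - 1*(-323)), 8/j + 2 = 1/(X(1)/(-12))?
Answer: -3430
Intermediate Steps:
j = -4/7 (j = 8/(-2 + 1/(1/(-12))) = 8/(-2 + 1/(1*(-1/12))) = 8/(-2 + 1/(-1/12)) = 8/(-2 - 12) = 8/(-14) = 8*(-1/14) = -4/7 ≈ -0.57143)
Q = 3430 (Q = (-28/((-4/7/2)))*(-288 - 1*(-323)) = (-28/((-4/7*½)))*(-288 + 323) = -28/(-2/7)*35 = -28*(-7/2)*35 = 98*35 = 3430)
-Q = -1*3430 = -3430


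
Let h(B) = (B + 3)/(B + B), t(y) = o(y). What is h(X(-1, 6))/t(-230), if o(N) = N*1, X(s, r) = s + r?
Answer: -2/575 ≈ -0.0034783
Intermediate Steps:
X(s, r) = r + s
o(N) = N
t(y) = y
h(B) = (3 + B)/(2*B) (h(B) = (3 + B)/((2*B)) = (3 + B)*(1/(2*B)) = (3 + B)/(2*B))
h(X(-1, 6))/t(-230) = ((3 + (6 - 1))/(2*(6 - 1)))/(-230) = ((½)*(3 + 5)/5)*(-1/230) = ((½)*(⅕)*8)*(-1/230) = (⅘)*(-1/230) = -2/575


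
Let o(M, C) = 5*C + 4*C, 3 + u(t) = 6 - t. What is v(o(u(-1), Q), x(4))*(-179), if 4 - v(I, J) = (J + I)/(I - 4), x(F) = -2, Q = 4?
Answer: -8413/16 ≈ -525.81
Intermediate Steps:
u(t) = 3 - t (u(t) = -3 + (6 - t) = 3 - t)
o(M, C) = 9*C
v(I, J) = 4 - (I + J)/(-4 + I) (v(I, J) = 4 - (J + I)/(I - 4) = 4 - (I + J)/(-4 + I))
v(o(u(-1), Q), x(4))*(-179) = ((-16 - 1*(-2) + 3*(9*4))/(-4 + 9*4))*(-179) = ((-16 + 2 + 3*36)/(-4 + 36))*(-179) = ((-16 + 2 + 108)/32)*(-179) = ((1/32)*94)*(-179) = (47/16)*(-179) = -8413/16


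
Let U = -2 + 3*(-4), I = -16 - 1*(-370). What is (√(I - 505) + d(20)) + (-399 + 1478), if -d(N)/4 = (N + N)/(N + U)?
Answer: 3157/3 + I*√151 ≈ 1052.3 + 12.288*I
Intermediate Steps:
I = 354 (I = -16 + 370 = 354)
U = -14 (U = -2 - 12 = -14)
d(N) = -8*N/(-14 + N) (d(N) = -4*(N + N)/(N - 14) = -4*2*N/(-14 + N) = -8*N/(-14 + N))
(√(I - 505) + d(20)) + (-399 + 1478) = (√(354 - 505) - 8*20/(-14 + 20)) + (-399 + 1478) = (√(-151) - 8*20/6) + 1079 = (I*√151 - 8*20*⅙) + 1079 = (I*√151 - 80/3) + 1079 = (-80/3 + I*√151) + 1079 = 3157/3 + I*√151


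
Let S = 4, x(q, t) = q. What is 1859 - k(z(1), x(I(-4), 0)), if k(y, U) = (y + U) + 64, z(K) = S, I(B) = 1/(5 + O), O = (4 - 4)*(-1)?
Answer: 8954/5 ≈ 1790.8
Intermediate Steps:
O = 0 (O = 0*(-1) = 0)
I(B) = 1/5 (I(B) = 1/(5 + 0) = 1/5)
z(K) = 4
k(y, U) = 64 + U + y (k(y, U) = (U + y) + 64 = 64 + U + y)
1859 - k(z(1), x(I(-4), 0)) = 1859 - (64 + 1/5 + 4) = 1859 - 1*341/5 = 1859 - 341/5 = 8954/5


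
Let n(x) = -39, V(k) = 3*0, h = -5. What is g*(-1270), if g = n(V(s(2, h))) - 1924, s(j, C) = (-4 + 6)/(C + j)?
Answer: 2493010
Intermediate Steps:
s(j, C) = 2/(C + j)
V(k) = 0
g = -1963 (g = -39 - 1924 = -1963)
g*(-1270) = -1963*(-1270) = 2493010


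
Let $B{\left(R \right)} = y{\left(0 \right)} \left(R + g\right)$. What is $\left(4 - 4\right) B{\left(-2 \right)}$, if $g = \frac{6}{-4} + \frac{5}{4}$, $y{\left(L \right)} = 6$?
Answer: $0$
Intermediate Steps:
$g = - \frac{1}{4}$ ($g = 6 \left(- \frac{1}{4}\right) + 5 \cdot \frac{1}{4} = - \frac{3}{2} + \frac{5}{4} = - \frac{1}{4} \approx -0.25$)
$B{\left(R \right)} = - \frac{3}{2} + 6 R$ ($B{\left(R \right)} = 6 \left(R - \frac{1}{4}\right) = 6 \left(- \frac{1}{4} + R\right) = - \frac{3}{2} + 6 R$)
$\left(4 - 4\right) B{\left(-2 \right)} = \left(4 - 4\right) \left(- \frac{3}{2} + 6 \left(-2\right)\right) = 0 \left(- \frac{3}{2} - 12\right) = 0 \left(- \frac{27}{2}\right) = 0$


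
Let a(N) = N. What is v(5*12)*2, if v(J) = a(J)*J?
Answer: 7200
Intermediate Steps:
v(J) = J**2 (v(J) = J*J = J**2)
v(5*12)*2 = (5*12)**2*2 = 60**2*2 = 3600*2 = 7200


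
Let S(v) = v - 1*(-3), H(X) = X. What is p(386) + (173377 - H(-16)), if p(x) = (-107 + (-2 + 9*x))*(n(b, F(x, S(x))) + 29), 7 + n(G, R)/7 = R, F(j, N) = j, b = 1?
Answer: 9198323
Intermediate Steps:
S(v) = 3 + v (S(v) = v + 3 = 3 + v)
n(G, R) = -49 + 7*R
p(x) = (-109 + 9*x)*(-20 + 7*x) (p(x) = (-107 + (-2 + 9*x))*((-49 + 7*x) + 29) = (-109 + 9*x)*(-20 + 7*x))
p(386) + (173377 - H(-16)) = (2180 - 943*386 + 63*386²) + (173377 - 1*(-16)) = (2180 - 363998 + 63*148996) + (173377 + 16) = (2180 - 363998 + 9386748) + 173393 = 9024930 + 173393 = 9198323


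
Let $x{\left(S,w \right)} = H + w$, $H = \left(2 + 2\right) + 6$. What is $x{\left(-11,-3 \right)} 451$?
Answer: $3157$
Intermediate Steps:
$H = 10$ ($H = 4 + 6 = 10$)
$x{\left(S,w \right)} = 10 + w$
$x{\left(-11,-3 \right)} 451 = \left(10 - 3\right) 451 = 7 \cdot 451 = 3157$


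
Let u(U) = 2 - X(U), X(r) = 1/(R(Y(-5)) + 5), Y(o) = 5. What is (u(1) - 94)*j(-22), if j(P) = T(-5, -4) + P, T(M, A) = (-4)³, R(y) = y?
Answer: 39603/5 ≈ 7920.6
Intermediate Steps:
T(M, A) = -64
X(r) = ⅒ (X(r) = 1/(5 + 5) = 1/10 = ⅒)
j(P) = -64 + P
u(U) = 19/10 (u(U) = 2 - 1*⅒ = 2 - ⅒ = 19/10)
(u(1) - 94)*j(-22) = (19/10 - 94)*(-64 - 22) = -921/10*(-86) = 39603/5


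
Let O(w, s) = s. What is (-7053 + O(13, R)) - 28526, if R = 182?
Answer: -35397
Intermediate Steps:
(-7053 + O(13, R)) - 28526 = (-7053 + 182) - 28526 = -6871 - 28526 = -35397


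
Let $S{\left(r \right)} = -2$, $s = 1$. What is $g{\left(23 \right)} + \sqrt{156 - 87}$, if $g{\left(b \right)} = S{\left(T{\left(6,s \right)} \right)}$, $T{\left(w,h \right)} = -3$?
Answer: $-2 + \sqrt{69} \approx 6.3066$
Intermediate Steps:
$g{\left(b \right)} = -2$
$g{\left(23 \right)} + \sqrt{156 - 87} = -2 + \sqrt{156 - 87} = -2 + \sqrt{69}$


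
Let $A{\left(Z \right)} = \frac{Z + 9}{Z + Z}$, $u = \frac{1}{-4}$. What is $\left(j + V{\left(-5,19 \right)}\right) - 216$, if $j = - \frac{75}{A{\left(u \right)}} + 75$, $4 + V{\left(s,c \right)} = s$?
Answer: $- \frac{1020}{7} \approx -145.71$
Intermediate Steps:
$u = - \frac{1}{4} \approx -0.25$
$V{\left(s,c \right)} = -4 + s$
$A{\left(Z \right)} = \frac{9 + Z}{2 Z}$
$j = \frac{555}{7}$ ($j = - \frac{75}{\frac{1}{2} \frac{1}{- \frac{1}{4}} \left(9 - \frac{1}{4}\right)} + 75 = - \frac{75}{\frac{1}{2} \left(-4\right) \frac{35}{4}} + 75 = - \frac{75}{- \frac{35}{2}} + 75 = \left(-75\right) \left(- \frac{2}{35}\right) + 75 = \frac{30}{7} + 75 = \frac{555}{7} \approx 79.286$)
$\left(j + V{\left(-5,19 \right)}\right) - 216 = \left(\frac{555}{7} - 9\right) - 216 = \frac{492}{7} - 216 = - \frac{1020}{7}$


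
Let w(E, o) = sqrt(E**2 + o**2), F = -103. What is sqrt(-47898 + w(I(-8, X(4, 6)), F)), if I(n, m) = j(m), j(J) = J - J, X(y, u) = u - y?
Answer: 11*I*sqrt(395) ≈ 218.62*I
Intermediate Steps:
j(J) = 0
I(n, m) = 0
sqrt(-47898 + w(I(-8, X(4, 6)), F)) = sqrt(-47898 + sqrt(0**2 + (-103)**2)) = sqrt(-47898 + sqrt(0 + 10609)) = sqrt(-47898 + sqrt(10609)) = sqrt(-47898 + 103) = sqrt(-47795) = 11*I*sqrt(395)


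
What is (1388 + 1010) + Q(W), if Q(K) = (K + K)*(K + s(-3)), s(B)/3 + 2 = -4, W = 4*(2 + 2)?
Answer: 2334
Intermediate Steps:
W = 16 (W = 4*4 = 16)
s(B) = -18 (s(B) = -6 + 3*(-4) = -6 - 12 = -18)
Q(K) = 2*K*(-18 + K) (Q(K) = (K + K)*(K - 18) = (2*K)*(-18 + K) = 2*K*(-18 + K))
(1388 + 1010) + Q(W) = (1388 + 1010) + 2*16*(-18 + 16) = 2398 + 2*16*(-2) = 2398 - 64 = 2334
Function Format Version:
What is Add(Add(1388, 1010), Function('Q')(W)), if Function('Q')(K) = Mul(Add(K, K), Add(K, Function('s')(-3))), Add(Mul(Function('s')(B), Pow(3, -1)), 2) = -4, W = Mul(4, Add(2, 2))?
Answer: 2334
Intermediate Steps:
W = 16 (W = Mul(4, 4) = 16)
Function('s')(B) = -18 (Function('s')(B) = Add(-6, Mul(3, -4)) = Add(-6, -12) = -18)
Function('Q')(K) = Mul(2, K, Add(-18, K)) (Function('Q')(K) = Mul(Add(K, K), Add(K, -18)) = Mul(Mul(2, K), Add(-18, K)) = Mul(2, K, Add(-18, K)))
Add(Add(1388, 1010), Function('Q')(W)) = Add(Add(1388, 1010), Mul(2, 16, Add(-18, 16))) = Add(2398, Mul(2, 16, -2)) = Add(2398, -64) = 2334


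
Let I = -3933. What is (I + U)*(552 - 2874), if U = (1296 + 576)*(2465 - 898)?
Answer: -6802278102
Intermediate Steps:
U = 2933424 (U = 1872*1567 = 2933424)
(I + U)*(552 - 2874) = (-3933 + 2933424)*(552 - 2874) = 2929491*(-2322) = -6802278102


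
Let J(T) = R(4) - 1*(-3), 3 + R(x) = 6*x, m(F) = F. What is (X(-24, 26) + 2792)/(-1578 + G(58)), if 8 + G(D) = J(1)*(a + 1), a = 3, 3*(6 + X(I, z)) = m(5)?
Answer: -8363/4470 ≈ -1.8709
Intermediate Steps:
R(x) = -3 + 6*x
X(I, z) = -13/3 (X(I, z) = -6 + (1/3)*5 = -6 + 5/3 = -13/3)
J(T) = 24 (J(T) = (-3 + 6*4) - 1*(-3) = (-3 + 24) + 3 = 21 + 3 = 24)
G(D) = 88 (G(D) = -8 + 24*(3 + 1) = -8 + 24*4 = -8 + 96 = 88)
(X(-24, 26) + 2792)/(-1578 + G(58)) = (-13/3 + 2792)/(-1578 + 88) = (8363/3)/(-1490) = (8363/3)*(-1/1490) = -8363/4470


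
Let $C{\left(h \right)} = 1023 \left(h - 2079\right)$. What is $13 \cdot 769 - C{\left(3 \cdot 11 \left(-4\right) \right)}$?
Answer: $2271850$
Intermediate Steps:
$C{\left(h \right)} = -2126817 + 1023 h$ ($C{\left(h \right)} = 1023 \left(-2079 + h\right) = -2126817 + 1023 h$)
$13 \cdot 769 - C{\left(3 \cdot 11 \left(-4\right) \right)} = 13 \cdot 769 - \left(-2126817 + 1023 \cdot 3 \cdot 11 \left(-4\right)\right) = 9997 - \left(-2126817 + 1023 \cdot 33 \left(-4\right)\right) = 9997 - \left(-2126817 + 1023 \left(-132\right)\right) = 9997 - \left(-2126817 - 135036\right) = 9997 - -2261853 = 9997 + 2261853 = 2271850$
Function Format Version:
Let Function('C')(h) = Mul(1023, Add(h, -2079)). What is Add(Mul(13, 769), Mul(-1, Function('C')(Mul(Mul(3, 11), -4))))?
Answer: 2271850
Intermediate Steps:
Function('C')(h) = Add(-2126817, Mul(1023, h)) (Function('C')(h) = Mul(1023, Add(-2079, h)) = Add(-2126817, Mul(1023, h)))
Add(Mul(13, 769), Mul(-1, Function('C')(Mul(Mul(3, 11), -4)))) = Add(Mul(13, 769), Mul(-1, Add(-2126817, Mul(1023, Mul(Mul(3, 11), -4))))) = Add(9997, Mul(-1, Add(-2126817, Mul(1023, Mul(33, -4))))) = Add(9997, Mul(-1, Add(-2126817, Mul(1023, -132)))) = Add(9997, Mul(-1, Add(-2126817, -135036))) = Add(9997, Mul(-1, -2261853)) = Add(9997, 2261853) = 2271850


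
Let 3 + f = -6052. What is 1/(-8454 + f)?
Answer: -1/14509 ≈ -6.8923e-5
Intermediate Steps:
f = -6055 (f = -3 - 6052 = -6055)
1/(-8454 + f) = 1/(-8454 - 6055) = 1/(-14509) = -1/14509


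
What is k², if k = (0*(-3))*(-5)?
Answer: 0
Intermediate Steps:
k = 0 (k = 0*(-5) = 0)
k² = 0² = 0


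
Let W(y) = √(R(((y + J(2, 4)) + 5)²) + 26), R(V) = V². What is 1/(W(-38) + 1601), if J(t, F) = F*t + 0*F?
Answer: 1601/2172550 - √390651/2172550 ≈ 0.00044923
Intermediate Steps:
J(t, F) = F*t (J(t, F) = F*t + 0 = F*t)
W(y) = √(26 + (13 + y)⁴) (W(y) = √((((y + 4*2) + 5)²)² + 26) = √((((y + 8) + 5)²)² + 26) = √((((8 + y) + 5)²)² + 26) = √(((13 + y)²)² + 26) = √((13 + y)⁴ + 26) = √(26 + (13 + y)⁴))
1/(W(-38) + 1601) = 1/(√(26 + (13 - 38)⁴) + 1601) = 1/(√(26 + (-25)⁴) + 1601) = 1/(√(26 + 390625) + 1601) = 1/(√390651 + 1601) = 1/(1601 + √390651)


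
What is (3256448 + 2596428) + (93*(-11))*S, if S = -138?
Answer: 5994050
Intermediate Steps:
(3256448 + 2596428) + (93*(-11))*S = (3256448 + 2596428) + (93*(-11))*(-138) = 5852876 - 1023*(-138) = 5852876 + 141174 = 5994050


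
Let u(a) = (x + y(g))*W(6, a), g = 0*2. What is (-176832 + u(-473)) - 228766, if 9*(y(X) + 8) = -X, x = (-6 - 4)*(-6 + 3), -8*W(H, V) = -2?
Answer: -811185/2 ≈ -4.0559e+5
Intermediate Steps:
W(H, V) = ¼ (W(H, V) = -⅛*(-2) = ¼)
g = 0
x = 30 (x = -10*(-3) = 30)
y(X) = -8 - X/9 (y(X) = -8 + (-X)/9 = -8 - X/9)
u(a) = 11/2 (u(a) = (30 + (-8 - ⅑*0))*(¼) = (30 + (-8 + 0))*(¼) = (30 - 8)*(¼) = 22*(¼) = 11/2)
(-176832 + u(-473)) - 228766 = (-176832 + 11/2) - 228766 = -353653/2 - 228766 = -811185/2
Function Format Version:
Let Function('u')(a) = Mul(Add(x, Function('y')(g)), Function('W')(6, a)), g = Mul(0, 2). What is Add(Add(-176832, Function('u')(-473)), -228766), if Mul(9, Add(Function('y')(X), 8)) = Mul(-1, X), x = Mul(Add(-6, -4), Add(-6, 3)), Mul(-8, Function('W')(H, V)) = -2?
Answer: Rational(-811185, 2) ≈ -4.0559e+5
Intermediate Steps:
Function('W')(H, V) = Rational(1, 4) (Function('W')(H, V) = Mul(Rational(-1, 8), -2) = Rational(1, 4))
g = 0
x = 30 (x = Mul(-10, -3) = 30)
Function('y')(X) = Add(-8, Mul(Rational(-1, 9), X)) (Function('y')(X) = Add(-8, Mul(Rational(1, 9), Mul(-1, X))) = Add(-8, Mul(Rational(-1, 9), X)))
Function('u')(a) = Rational(11, 2) (Function('u')(a) = Mul(Add(30, Add(-8, Mul(Rational(-1, 9), 0))), Rational(1, 4)) = Mul(Add(30, Add(-8, 0)), Rational(1, 4)) = Mul(Add(30, -8), Rational(1, 4)) = Mul(22, Rational(1, 4)) = Rational(11, 2))
Add(Add(-176832, Function('u')(-473)), -228766) = Add(Add(-176832, Rational(11, 2)), -228766) = Add(Rational(-353653, 2), -228766) = Rational(-811185, 2)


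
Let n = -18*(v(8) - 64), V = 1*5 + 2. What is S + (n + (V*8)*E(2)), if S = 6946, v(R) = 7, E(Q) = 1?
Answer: 8028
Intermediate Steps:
V = 7 (V = 5 + 2 = 7)
n = 1026 (n = -18*(7 - 64) = -18*(-57) = 1026)
S + (n + (V*8)*E(2)) = 6946 + (1026 + (7*8)*1) = 6946 + (1026 + 56*1) = 6946 + (1026 + 56) = 6946 + 1082 = 8028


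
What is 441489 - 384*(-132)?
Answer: 492177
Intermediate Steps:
441489 - 384*(-132) = 441489 + 50688 = 492177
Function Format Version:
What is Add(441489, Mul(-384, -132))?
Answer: 492177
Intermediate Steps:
Add(441489, Mul(-384, -132)) = Add(441489, 50688) = 492177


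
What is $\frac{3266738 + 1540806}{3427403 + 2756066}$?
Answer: $\frac{4807544}{6183469} \approx 0.77748$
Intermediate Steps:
$\frac{3266738 + 1540806}{3427403 + 2756066} = \frac{4807544}{6183469}$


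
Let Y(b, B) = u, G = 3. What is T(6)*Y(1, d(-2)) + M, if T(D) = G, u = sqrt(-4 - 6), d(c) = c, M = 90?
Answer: 90 + 3*I*sqrt(10) ≈ 90.0 + 9.4868*I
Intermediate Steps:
u = I*sqrt(10) (u = sqrt(-10) = I*sqrt(10) ≈ 3.1623*I)
T(D) = 3
Y(b, B) = I*sqrt(10)
T(6)*Y(1, d(-2)) + M = 3*(I*sqrt(10)) + 90 = 3*I*sqrt(10) + 90 = 90 + 3*I*sqrt(10)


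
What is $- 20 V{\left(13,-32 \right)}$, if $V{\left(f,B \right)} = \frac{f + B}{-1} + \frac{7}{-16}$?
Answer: $- \frac{1485}{4} \approx -371.25$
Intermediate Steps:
$V{\left(f,B \right)} = - \frac{7}{16} - B - f$ ($V{\left(f,B \right)} = \left(B + f\right) \left(-1\right) + 7 \left(- \frac{1}{16}\right) = \left(- B - f\right) - \frac{7}{16} = - \frac{7}{16} - B - f$)
$- 20 V{\left(13,-32 \right)} = - 20 \left(- \frac{7}{16} - -32 - 13\right) = - 20 \left(- \frac{7}{16} + 32 - 13\right) = \left(-20\right) \frac{297}{16} = - \frac{1485}{4}$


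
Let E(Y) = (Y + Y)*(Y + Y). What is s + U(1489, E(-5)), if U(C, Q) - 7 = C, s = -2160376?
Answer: -2158880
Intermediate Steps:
E(Y) = 4*Y² (E(Y) = (2*Y)*(2*Y) = 4*Y²)
U(C, Q) = 7 + C
s + U(1489, E(-5)) = -2160376 + (7 + 1489) = -2160376 + 1496 = -2158880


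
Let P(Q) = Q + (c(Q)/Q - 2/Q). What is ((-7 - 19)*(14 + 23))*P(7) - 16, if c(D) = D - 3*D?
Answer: -31858/7 ≈ -4551.1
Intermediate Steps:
c(D) = -2*D
P(Q) = -2 + Q - 2/Q (P(Q) = Q + ((-2*Q)/Q - 2/Q) = Q + (-2 - 2/Q) = -2 + Q - 2/Q)
((-7 - 19)*(14 + 23))*P(7) - 16 = ((-7 - 19)*(14 + 23))*(-2 + 7 - 2/7) - 16 = (-26*37)*(-2 + 7 - 2*⅐) - 16 = -962*(-2 + 7 - 2/7) - 16 = -962*33/7 - 16 = -31746/7 - 16 = -31858/7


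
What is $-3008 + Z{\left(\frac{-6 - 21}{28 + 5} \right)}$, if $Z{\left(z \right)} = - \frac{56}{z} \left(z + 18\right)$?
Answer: $-1832$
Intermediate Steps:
$Z{\left(z \right)} = - \frac{56 \left(18 + z\right)}{z}$ ($Z{\left(z \right)} = - \frac{56}{z} \left(18 + z\right) = - \frac{56 \left(18 + z\right)}{z}$)
$-3008 + Z{\left(\frac{-6 - 21}{28 + 5} \right)} = -3008 - \left(56 + \frac{1008}{\left(-6 - 21\right) \frac{1}{28 + 5}}\right) = -3008 - \left(56 + \frac{1008}{\left(-27\right) \frac{1}{33}}\right) = -3008 - \left(56 + \frac{1008}{- \frac{9}{11}}\right) = -3008 - -1176 = -3008 + \left(-56 + 1232\right) = -3008 + 1176 = -1832$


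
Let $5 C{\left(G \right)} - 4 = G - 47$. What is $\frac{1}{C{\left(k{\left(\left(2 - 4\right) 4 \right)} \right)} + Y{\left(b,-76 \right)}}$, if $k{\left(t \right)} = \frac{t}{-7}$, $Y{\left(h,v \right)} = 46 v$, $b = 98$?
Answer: $- \frac{35}{122653} \approx -0.00028536$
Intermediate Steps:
$k{\left(t \right)} = - \frac{t}{7}$ ($k{\left(t \right)} = t \left(- \frac{1}{7}\right) = - \frac{t}{7}$)
$C{\left(G \right)} = - \frac{43}{5} + \frac{G}{5}$ ($C{\left(G \right)} = \frac{4}{5} + \frac{G - 47}{5} = \frac{4}{5} + \frac{-47 + G}{5} = \frac{4}{5} + \left(- \frac{47}{5} + \frac{G}{5}\right) = - \frac{43}{5} + \frac{G}{5}$)
$\frac{1}{C{\left(k{\left(\left(2 - 4\right) 4 \right)} \right)} + Y{\left(b,-76 \right)}} = \frac{1}{\left(- \frac{43}{5} + \frac{\left(- \frac{1}{7}\right) \left(2 - 4\right) 4}{5}\right) + 46 \left(-76\right)} = \frac{1}{\left(- \frac{43}{5} + \frac{\left(- \frac{1}{7}\right) \left(\left(-2\right) 4\right)}{5}\right) - 3496} = \frac{1}{\left(- \frac{43}{5} + \frac{\left(- \frac{1}{7}\right) \left(-8\right)}{5}\right) - 3496} = \frac{1}{\left(- \frac{43}{5} + \frac{1}{5} \cdot \frac{8}{7}\right) - 3496} = \frac{1}{\left(- \frac{43}{5} + \frac{8}{35}\right) - 3496} = \frac{1}{- \frac{293}{35} - 3496} = \frac{1}{- \frac{122653}{35}} = - \frac{35}{122653}$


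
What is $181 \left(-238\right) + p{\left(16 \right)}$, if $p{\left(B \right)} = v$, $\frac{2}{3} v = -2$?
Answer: $-43081$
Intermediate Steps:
$v = -3$ ($v = \frac{3}{2} \left(-2\right) = -3$)
$p{\left(B \right)} = -3$
$181 \left(-238\right) + p{\left(16 \right)} = 181 \left(-238\right) - 3 = -43078 - 3 = -43081$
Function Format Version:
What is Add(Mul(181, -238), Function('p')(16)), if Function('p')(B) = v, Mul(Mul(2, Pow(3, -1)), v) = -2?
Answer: -43081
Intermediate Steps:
v = -3 (v = Mul(Rational(3, 2), -2) = -3)
Function('p')(B) = -3
Add(Mul(181, -238), Function('p')(16)) = Add(Mul(181, -238), -3) = Add(-43078, -3) = -43081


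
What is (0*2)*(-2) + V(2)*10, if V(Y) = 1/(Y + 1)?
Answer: 10/3 ≈ 3.3333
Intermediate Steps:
V(Y) = 1/(1 + Y)
(0*2)*(-2) + V(2)*10 = (0*2)*(-2) + 10/(1 + 2) = 0*(-2) + 10/3 = 0 + (1/3)*10 = 0 + 10/3 = 10/3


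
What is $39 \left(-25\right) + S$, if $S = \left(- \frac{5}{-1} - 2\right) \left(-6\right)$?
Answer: $-993$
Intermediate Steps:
$S = -18$ ($S = \left(\left(-5\right) \left(-1\right) - 2\right) \left(-6\right) = \left(5 - 2\right) \left(-6\right) = 3 \left(-6\right) = -18$)
$39 \left(-25\right) + S = 39 \left(-25\right) - 18 = -975 - 18 = -993$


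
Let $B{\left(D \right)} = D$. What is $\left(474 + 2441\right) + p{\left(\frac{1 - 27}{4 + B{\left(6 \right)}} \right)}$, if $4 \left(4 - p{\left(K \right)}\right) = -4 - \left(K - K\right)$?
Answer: $2920$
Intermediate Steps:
$p{\left(K \right)} = 5$ ($p{\left(K \right)} = 4 - \frac{-4 - \left(K - K\right)}{4} = 4 - \frac{-4 - 0}{4} = 4 - \frac{-4 + 0}{4} = 4 - -1 = 4 + 1 = 5$)
$\left(474 + 2441\right) + p{\left(\frac{1 - 27}{4 + B{\left(6 \right)}} \right)} = \left(474 + 2441\right) + 5 = 2915 + 5 = 2920$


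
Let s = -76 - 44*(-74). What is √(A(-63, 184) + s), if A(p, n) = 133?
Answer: √3313 ≈ 57.559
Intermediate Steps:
s = 3180 (s = -76 + 3256 = 3180)
√(A(-63, 184) + s) = √(133 + 3180) = √3313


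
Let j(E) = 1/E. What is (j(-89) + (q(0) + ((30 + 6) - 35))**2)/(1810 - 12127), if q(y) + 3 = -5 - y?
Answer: -4360/918213 ≈ -0.0047484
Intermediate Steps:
q(y) = -8 - y (q(y) = -3 + (-5 - y) = -8 - y)
(j(-89) + (q(0) + ((30 + 6) - 35))**2)/(1810 - 12127) = (1/(-89) + ((-8 - 1*0) + ((30 + 6) - 35))**2)/(1810 - 12127) = (-1/89 + ((-8 + 0) + (36 - 35))**2)/(-10317) = (-1/89 + (-8 + 1)**2)*(-1/10317) = (-1/89 + (-7)**2)*(-1/10317) = (-1/89 + 49)*(-1/10317) = (4360/89)*(-1/10317) = -4360/918213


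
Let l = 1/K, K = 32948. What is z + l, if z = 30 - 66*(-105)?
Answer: 229318081/32948 ≈ 6960.0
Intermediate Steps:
z = 6960 (z = 30 + 6930 = 6960)
l = 1/32948 ≈ 3.0351e-5
z + l = 6960 + 1/32948 = 229318081/32948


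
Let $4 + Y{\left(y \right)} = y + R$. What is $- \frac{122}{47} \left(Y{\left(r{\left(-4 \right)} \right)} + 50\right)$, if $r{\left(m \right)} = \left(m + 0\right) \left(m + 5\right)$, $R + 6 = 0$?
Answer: $- \frac{4392}{47} \approx -93.447$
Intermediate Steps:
$R = -6$ ($R = -6 + 0 = -6$)
$r{\left(m \right)} = m \left(5 + m\right)$
$Y{\left(y \right)} = -10 + y$ ($Y{\left(y \right)} = -4 + \left(y - 6\right) = -4 + \left(-6 + y\right) = -10 + y$)
$- \frac{122}{47} \left(Y{\left(r{\left(-4 \right)} \right)} + 50\right) = - \frac{122}{47} \left(\left(-10 - 4 \left(5 - 4\right)\right) + 50\right) = \left(-122\right) \frac{1}{47} \left(\left(-10 - 4\right) + 50\right) = - \frac{122 \left(\left(-10 - 4\right) + 50\right)}{47} = - \frac{122 \left(-14 + 50\right)}{47} = \left(- \frac{122}{47}\right) 36 = - \frac{4392}{47}$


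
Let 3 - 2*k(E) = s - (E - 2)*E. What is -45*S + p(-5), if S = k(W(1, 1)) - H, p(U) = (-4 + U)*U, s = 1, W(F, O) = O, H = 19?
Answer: 1755/2 ≈ 877.50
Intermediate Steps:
p(U) = U*(-4 + U)
k(E) = 1 + E*(-2 + E)/2 (k(E) = 3/2 - (1 - (E - 2)*E)/2 = 3/2 - (1 - (-2 + E)*E)/2 = 3/2 - (1 - E*(-2 + E))/2 = 3/2 + (-½ + E*(-2 + E)/2) = 1 + E*(-2 + E)/2)
S = -37/2 (S = (1 + (½)*1² - 1*1) - 1*19 = (1 + (½)*1 - 1) - 19 = (1 + ½ - 1) - 19 = ½ - 19 = -37/2 ≈ -18.500)
-45*S + p(-5) = -45*(-37/2) - 5*(-4 - 5) = 1665/2 - 5*(-9) = 1665/2 + 45 = 1755/2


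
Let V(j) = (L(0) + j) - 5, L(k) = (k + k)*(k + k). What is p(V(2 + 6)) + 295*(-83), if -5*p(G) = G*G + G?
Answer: -122437/5 ≈ -24487.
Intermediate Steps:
L(k) = 4*k**2 (L(k) = (2*k)*(2*k) = 4*k**2)
V(j) = -5 + j (V(j) = (4*0**2 + j) - 5 = (4*0 + j) - 5 = (0 + j) - 5 = j - 5 = -5 + j)
p(G) = -G/5 - G**2/5 (p(G) = -(G*G + G)/5 = -(G**2 + G)/5 = -(G + G**2)/5 = -G/5 - G**2/5)
p(V(2 + 6)) + 295*(-83) = -(-5 + (2 + 6))*(1 + (-5 + (2 + 6)))/5 + 295*(-83) = -(-5 + 8)*(1 + (-5 + 8))/5 - 24485 = -1/5*3*(1 + 3) - 24485 = -1/5*3*4 - 24485 = -12/5 - 24485 = -122437/5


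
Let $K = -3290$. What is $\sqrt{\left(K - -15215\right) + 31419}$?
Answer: $12 \sqrt{301} \approx 208.19$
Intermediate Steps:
$\sqrt{\left(K - -15215\right) + 31419} = \sqrt{\left(-3290 - -15215\right) + 31419} = \sqrt{\left(-3290 + 15215\right) + 31419} = \sqrt{11925 + 31419} = \sqrt{43344} = 12 \sqrt{301}$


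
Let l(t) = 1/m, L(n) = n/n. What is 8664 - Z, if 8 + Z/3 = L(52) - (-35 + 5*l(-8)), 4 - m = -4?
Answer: 68655/8 ≈ 8581.9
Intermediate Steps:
m = 8 (m = 4 - 1*(-4) = 4 + 4 = 8)
L(n) = 1
l(t) = 1/8
Z = 657/8 (Z = -24 + 3*(1 - (-35 + 5*(1/8))) = -24 + 3*(1 - (-35 + 5/8)) = -24 + 3*(1 - 1*(-275/8)) = -24 + 3*(1 + 275/8) = -24 + 3*(283/8) = -24 + 849/8 = 657/8 ≈ 82.125)
8664 - Z = 8664 - 1*657/8 = 8664 - 657/8 = 68655/8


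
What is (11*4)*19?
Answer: 836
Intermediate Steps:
(11*4)*19 = 44*19 = 836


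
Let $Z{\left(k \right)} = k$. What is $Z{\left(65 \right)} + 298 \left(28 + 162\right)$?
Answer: $56685$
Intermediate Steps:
$Z{\left(65 \right)} + 298 \left(28 + 162\right) = 65 + 298 \left(28 + 162\right) = 65 + 298 \cdot 190 = 65 + 56620 = 56685$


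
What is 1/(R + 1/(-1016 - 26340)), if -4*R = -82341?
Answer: 13678/281565049 ≈ 4.8578e-5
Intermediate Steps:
R = 82341/4 (R = -¼*(-82341) = 82341/4 ≈ 20585.)
1/(R + 1/(-1016 - 26340)) = 1/(82341/4 + 1/(-1016 - 26340)) = 1/(82341/4 + 1/(-27356)) = 1/(82341/4 - 1/27356) = 1/(281565049/13678) = 13678/281565049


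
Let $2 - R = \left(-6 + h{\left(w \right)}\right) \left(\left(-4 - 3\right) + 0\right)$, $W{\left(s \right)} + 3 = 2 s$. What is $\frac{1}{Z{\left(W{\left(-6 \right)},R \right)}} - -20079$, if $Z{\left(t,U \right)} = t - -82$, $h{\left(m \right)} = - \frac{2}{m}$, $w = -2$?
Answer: $\frac{1345294}{67} \approx 20079.0$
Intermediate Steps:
$W{\left(s \right)} = -3 + 2 s$
$R = -33$ ($R = 2 - \left(-6 - \frac{2}{-2}\right) \left(\left(-4 - 3\right) + 0\right) = 2 - \left(-6 - -1\right) \left(-7 + 0\right) = 2 - \left(-6 + 1\right) \left(-7\right) = 2 - \left(-5\right) \left(-7\right) = 2 - 35 = -33$)
$Z{\left(t,U \right)} = 82 + t$ ($Z{\left(t,U \right)} = t + 82 = 82 + t$)
$\frac{1}{Z{\left(W{\left(-6 \right)},R \right)}} - -20079 = \frac{1}{82 + \left(-3 + 2 \left(-6\right)\right)} - -20079 = \frac{1}{82 - 15} + 20079 = \frac{1}{67} + 20079 = \frac{1345294}{67}$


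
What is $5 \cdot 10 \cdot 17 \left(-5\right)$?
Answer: $-4250$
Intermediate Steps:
$5 \cdot 10 \cdot 17 \left(-5\right) = 50 \cdot 17 \left(-5\right) = 850 \left(-5\right) = -4250$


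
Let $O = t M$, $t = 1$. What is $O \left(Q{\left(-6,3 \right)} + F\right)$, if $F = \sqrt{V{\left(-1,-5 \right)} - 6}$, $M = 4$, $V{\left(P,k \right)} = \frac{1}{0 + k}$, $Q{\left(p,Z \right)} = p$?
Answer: $-24 + \frac{4 i \sqrt{155}}{5} \approx -24.0 + 9.9599 i$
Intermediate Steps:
$V{\left(P,k \right)} = \frac{1}{k}$
$O = 4$ ($O = 1 \cdot 4 = 4$)
$F = \frac{i \sqrt{155}}{5}$ ($F = \sqrt{\frac{1}{-5} - 6} = \sqrt{- \frac{1}{5} - 6} = \sqrt{- \frac{31}{5}} = \frac{i \sqrt{155}}{5} \approx 2.49 i$)
$O \left(Q{\left(-6,3 \right)} + F\right) = 4 \left(-6 + \frac{i \sqrt{155}}{5}\right) = -24 + \frac{4 i \sqrt{155}}{5}$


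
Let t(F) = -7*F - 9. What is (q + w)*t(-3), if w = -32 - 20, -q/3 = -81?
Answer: 2292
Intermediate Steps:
q = 243 (q = -3*(-81) = 243)
w = -52
t(F) = -9 - 7*F
(q + w)*t(-3) = (243 - 52)*(-9 - 7*(-3)) = 191*(-9 + 21) = 191*12 = 2292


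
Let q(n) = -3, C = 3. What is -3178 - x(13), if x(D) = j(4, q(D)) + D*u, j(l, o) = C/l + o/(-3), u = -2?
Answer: -12615/4 ≈ -3153.8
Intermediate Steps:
j(l, o) = 3/l - o/3 (j(l, o) = 3/l + o/(-3) = 3/l + o*(-1/3) = 3/l - o/3)
x(D) = 7/4 - 2*D (x(D) = (3/4 - 1/3*(-3)) + D*(-2) = (3*(1/4) + 1) - 2*D = (3/4 + 1) - 2*D = 7/4 - 2*D)
-3178 - x(13) = -3178 - (7/4 - 2*13) = -3178 - (7/4 - 26) = -3178 - 1*(-97/4) = -3178 + 97/4 = -12615/4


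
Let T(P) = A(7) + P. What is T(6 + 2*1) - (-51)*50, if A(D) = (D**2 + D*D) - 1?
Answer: 2655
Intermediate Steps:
A(D) = -1 + 2*D**2 (A(D) = (D**2 + D**2) - 1 = 2*D**2 - 1 = -1 + 2*D**2)
T(P) = 97 + P (T(P) = (-1 + 2*7**2) + P = (-1 + 2*49) + P = (-1 + 98) + P = 97 + P)
T(6 + 2*1) - (-51)*50 = (97 + (6 + 2*1)) - (-51)*50 = (97 + (6 + 2)) - 1*(-2550) = (97 + 8) + 2550 = 105 + 2550 = 2655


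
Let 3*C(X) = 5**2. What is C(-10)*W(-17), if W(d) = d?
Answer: -425/3 ≈ -141.67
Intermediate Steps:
C(X) = 25/3 (C(X) = (1/3)*5**2 = (1/3)*25 = 25/3)
C(-10)*W(-17) = (25/3)*(-17) = -425/3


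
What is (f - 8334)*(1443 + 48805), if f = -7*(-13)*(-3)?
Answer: -432484536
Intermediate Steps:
f = -273 (f = 91*(-3) = -273)
(f - 8334)*(1443 + 48805) = (-273 - 8334)*(1443 + 48805) = -8607*50248 = -432484536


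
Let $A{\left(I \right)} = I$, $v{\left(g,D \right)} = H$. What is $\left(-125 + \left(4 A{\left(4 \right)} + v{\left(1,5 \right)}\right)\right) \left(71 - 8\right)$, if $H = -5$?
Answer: $-7182$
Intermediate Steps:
$v{\left(g,D \right)} = -5$
$\left(-125 + \left(4 A{\left(4 \right)} + v{\left(1,5 \right)}\right)\right) \left(71 - 8\right) = \left(-125 + \left(4 \cdot 4 - 5\right)\right) \left(71 - 8\right) = \left(-125 + \left(16 - 5\right)\right) \left(71 - 8\right) = \left(-125 + 11\right) 63 = \left(-114\right) 63 = -7182$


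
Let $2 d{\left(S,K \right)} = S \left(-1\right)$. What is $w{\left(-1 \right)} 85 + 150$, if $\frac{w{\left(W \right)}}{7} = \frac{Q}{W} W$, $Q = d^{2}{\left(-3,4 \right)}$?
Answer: $\frac{5955}{4} \approx 1488.8$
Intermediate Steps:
$d{\left(S,K \right)} = - \frac{S}{2}$ ($d{\left(S,K \right)} = \frac{S \left(-1\right)}{2} = \frac{\left(-1\right) S}{2} = - \frac{S}{2}$)
$Q = \frac{9}{4}$ ($Q = \left(\left(- \frac{1}{2}\right) \left(-3\right)\right)^{2} = \left(\frac{3}{2}\right)^{2} = \frac{9}{4} \approx 2.25$)
$w{\left(W \right)} = \frac{63}{4}$ ($w{\left(W \right)} = 7 \frac{9}{4 W} W = 7 \cdot \frac{9}{4} = \frac{63}{4}$)
$w{\left(-1 \right)} 85 + 150 = \frac{63}{4} \cdot 85 + 150 = \frac{5355}{4} + 150 = \frac{5955}{4}$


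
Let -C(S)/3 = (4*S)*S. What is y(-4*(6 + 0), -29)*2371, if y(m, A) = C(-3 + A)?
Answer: -29134848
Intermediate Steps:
C(S) = -12*S² (C(S) = -3*4*S*S = -12*S²)
y(m, A) = -12*(-3 + A)²
y(-4*(6 + 0), -29)*2371 = -12*(-3 - 29)²*2371 = -12*(-32)²*2371 = -12*1024*2371 = -12288*2371 = -29134848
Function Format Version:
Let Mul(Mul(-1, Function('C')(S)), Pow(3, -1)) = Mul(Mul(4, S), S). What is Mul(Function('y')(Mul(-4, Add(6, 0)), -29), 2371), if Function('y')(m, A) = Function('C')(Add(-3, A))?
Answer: -29134848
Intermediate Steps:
Function('C')(S) = Mul(-12, Pow(S, 2)) (Function('C')(S) = Mul(-3, Mul(Mul(4, S), S)) = Mul(-3, Mul(4, Pow(S, 2))) = Mul(-12, Pow(S, 2)))
Function('y')(m, A) = Mul(-12, Pow(Add(-3, A), 2))
Mul(Function('y')(Mul(-4, Add(6, 0)), -29), 2371) = Mul(Mul(-12, Pow(Add(-3, -29), 2)), 2371) = Mul(Mul(-12, Pow(-32, 2)), 2371) = Mul(Mul(-12, 1024), 2371) = Mul(-12288, 2371) = -29134848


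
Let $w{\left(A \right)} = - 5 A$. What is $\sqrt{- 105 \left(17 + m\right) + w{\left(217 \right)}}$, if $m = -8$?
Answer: $i \sqrt{2030} \approx 45.056 i$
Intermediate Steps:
$\sqrt{- 105 \left(17 + m\right) + w{\left(217 \right)}} = \sqrt{- 105 \left(17 - 8\right) - 1085} = \sqrt{\left(-105\right) 9 - 1085} = \sqrt{-945 - 1085} = \sqrt{-2030} = i \sqrt{2030}$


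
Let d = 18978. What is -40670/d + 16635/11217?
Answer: -23416060/35479371 ≈ -0.65999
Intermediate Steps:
-40670/d + 16635/11217 = -40670/18978 + 16635/11217 = -40670*1/18978 + 16635*(1/11217) = -20335/9489 + 5545/3739 = -23416060/35479371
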